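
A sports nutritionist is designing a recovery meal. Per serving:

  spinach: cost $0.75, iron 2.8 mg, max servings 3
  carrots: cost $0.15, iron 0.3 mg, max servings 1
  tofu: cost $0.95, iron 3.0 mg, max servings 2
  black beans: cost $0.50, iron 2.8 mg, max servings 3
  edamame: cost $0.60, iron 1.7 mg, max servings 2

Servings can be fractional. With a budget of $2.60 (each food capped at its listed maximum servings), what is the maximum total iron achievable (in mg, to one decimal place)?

12.5 mg

Iron per dollar: black beans 5.6, spinach 3.733, tofu 3.158, edamame 2.833, carrots 2.
Take 3 servings of black beans: spends $1.50, +8.4 mg iron (running total 8.4 mg).
Take 1.467 servings of spinach: spends $1.10, +4.1 mg iron (running total 12.5 mg).
Greedy by best ratio exhausts the cost allowance optimally: 12.5 mg.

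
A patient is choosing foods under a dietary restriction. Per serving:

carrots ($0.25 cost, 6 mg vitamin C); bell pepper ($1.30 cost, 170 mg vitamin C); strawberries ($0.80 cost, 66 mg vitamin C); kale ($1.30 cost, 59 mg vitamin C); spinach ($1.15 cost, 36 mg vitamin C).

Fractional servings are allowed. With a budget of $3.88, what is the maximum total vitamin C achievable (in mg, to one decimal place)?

507.4 mg

Vitamin C per dollar: bell pepper 130.8, strawberries 82.5, kale 45.38, spinach 31.3, carrots 24.
With no serving limits, spend the whole cost allowance on bell pepper: $3.88 / $1.30 × 170 mg = 507.4 mg.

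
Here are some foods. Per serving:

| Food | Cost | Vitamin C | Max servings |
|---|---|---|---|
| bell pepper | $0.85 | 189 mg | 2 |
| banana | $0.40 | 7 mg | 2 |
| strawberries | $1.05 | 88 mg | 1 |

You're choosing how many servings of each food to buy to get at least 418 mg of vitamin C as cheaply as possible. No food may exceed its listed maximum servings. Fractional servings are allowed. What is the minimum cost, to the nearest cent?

Cost per mg of vitamin C: bell pepper $0.0045, strawberries $0.0119, banana $0.0571.
Take 2 servings of bell pepper: +378.0 mg vitamin C for $1.70 (total $1.70, still need 40.0 mg).
Take 0.4545 servings of strawberries: +40.0 mg vitamin C for $0.48 (total $2.18, still need 0.0 mg).
Greedy by cheapest-per-mg is optimal for a single linear constraint, so the minimum cost is $2.18.

$2.18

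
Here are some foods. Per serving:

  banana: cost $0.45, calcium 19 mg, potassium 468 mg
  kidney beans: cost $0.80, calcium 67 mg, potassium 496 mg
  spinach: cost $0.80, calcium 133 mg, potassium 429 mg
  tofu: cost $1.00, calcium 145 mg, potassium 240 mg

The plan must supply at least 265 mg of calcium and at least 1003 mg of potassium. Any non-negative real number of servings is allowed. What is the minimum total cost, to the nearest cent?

$1.72

banana only: max(265/19, 1003/468) = 13.95 servings → $6.28.
kidney beans only: max(265/67, 1003/496) = 3.955 servings → $3.16.
spinach only: max(265/133, 1003/429) = 2.338 servings → $1.87.
tofu only: max(265/145, 1003/240) = 4.179 servings → $4.18.
banana + kidney beans: the both-tight solution has a negative serving — not a feasible corner.
banana + spinach with both tight: 0.3644 servings and 1.94 servings → $1.72.
banana + tofu with both tight: 1.293 servings and 1.658 servings → $2.24.
kidney beans + spinach with both tight: 0.5296 servings and 1.726 servings → $1.80.
kidney beans + tofu with both tight: 1.466 servings and 1.15 servings → $2.32.
spinach + tofu: intersection lies outside the first quadrant.
So the least-cost plan costs $1.72.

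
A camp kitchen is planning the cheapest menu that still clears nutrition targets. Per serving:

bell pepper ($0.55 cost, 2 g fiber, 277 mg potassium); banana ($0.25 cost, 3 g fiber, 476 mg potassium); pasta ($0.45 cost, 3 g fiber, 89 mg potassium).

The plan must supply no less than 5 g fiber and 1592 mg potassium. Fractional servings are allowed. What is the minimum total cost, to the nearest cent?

At the optimum either one food covers both requirements or two foods hit both targets exactly; no other combination can be cheaper.
bell pepper only: max(5/2, 1592/277) = 5.747 servings → $3.16.
banana only: max(5/3, 1592/476) = 3.345 servings → $0.84.
pasta only: max(5/3, 1592/89) = 17.89 servings → $8.05.
bell pepper + banana: intersection lies outside the first quadrant.
bell pepper + pasta: intersection lies outside the first quadrant.
banana + pasta: intersection lies outside the first quadrant.
Cheapest feasible corner: $0.84.

$0.84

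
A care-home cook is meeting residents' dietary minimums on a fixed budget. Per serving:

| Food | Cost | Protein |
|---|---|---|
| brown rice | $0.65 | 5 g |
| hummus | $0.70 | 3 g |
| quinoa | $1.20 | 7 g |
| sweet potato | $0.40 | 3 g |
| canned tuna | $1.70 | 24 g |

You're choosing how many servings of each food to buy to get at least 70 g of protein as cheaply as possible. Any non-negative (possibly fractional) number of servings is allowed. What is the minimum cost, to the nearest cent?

$4.96

Cost per g of protein: canned tuna $0.0708, brown rice $0.1300, sweet potato $0.1333, quinoa $0.1714, hummus $0.2333.
With no serving limits, use only canned tuna: 70 g / 24 g = 2.917 servings × $1.70 = $4.96.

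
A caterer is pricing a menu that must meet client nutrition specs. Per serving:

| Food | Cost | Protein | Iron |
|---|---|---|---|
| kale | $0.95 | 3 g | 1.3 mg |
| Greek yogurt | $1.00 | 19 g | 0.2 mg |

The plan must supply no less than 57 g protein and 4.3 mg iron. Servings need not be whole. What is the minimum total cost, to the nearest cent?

$5.31

Two binding constraints pin down two serving amounts, so the optimal mix uses at most two foods. The candidates are each food alone (scaled to the tighter of protein/iron) and each pair with both constraints tight.
kale only: max(57/3, 4.3/1.3) = 19 servings → $18.05.
Greek yogurt only: max(57/19, 4.3/0.2) = 21.5 servings → $21.50.
kale + Greek yogurt with both tight: 2.917 servings and 2.539 servings → $5.31.
The minimum over all feasible corners is $5.31.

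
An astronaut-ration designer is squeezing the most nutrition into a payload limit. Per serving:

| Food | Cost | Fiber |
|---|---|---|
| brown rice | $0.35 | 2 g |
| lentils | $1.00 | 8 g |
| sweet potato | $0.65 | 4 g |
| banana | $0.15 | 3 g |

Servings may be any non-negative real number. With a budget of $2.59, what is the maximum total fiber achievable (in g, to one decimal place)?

51.8 g

Fiber per dollar: banana 20, lentils 8, sweet potato 6.154, brown rice 5.714.
With no serving limits, spend the whole cost allowance on banana: $2.59 / $0.15 × 3 g = 51.8 g.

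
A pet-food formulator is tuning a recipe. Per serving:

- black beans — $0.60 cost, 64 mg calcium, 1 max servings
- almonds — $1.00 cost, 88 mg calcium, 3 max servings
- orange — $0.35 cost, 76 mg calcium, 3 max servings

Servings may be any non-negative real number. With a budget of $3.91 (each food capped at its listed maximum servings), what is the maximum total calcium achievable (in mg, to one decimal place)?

490.9 mg

Calcium per dollar: orange 217.1, black beans 106.7, almonds 88.
Take 3 servings of orange: spends $1.05, +228.0 mg calcium (running total 228.0 mg).
Take 1 serving of black beans: spends $0.60, +64.0 mg calcium (running total 292.0 mg).
Take 2.26 servings of almonds: spends $2.26, +198.9 mg calcium (running total 490.9 mg).
Filling greedily by calcium-per-dollar is optimal for one linear limit, giving 490.9 mg.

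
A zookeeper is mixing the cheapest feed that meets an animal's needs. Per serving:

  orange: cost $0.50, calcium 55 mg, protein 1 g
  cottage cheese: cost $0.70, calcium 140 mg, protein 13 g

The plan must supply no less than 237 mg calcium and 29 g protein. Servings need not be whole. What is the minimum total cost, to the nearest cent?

orange only: max(237/55, 29/1) = 29 servings → $14.50.
cottage cheese only: max(237/140, 29/13) = 2.231 servings → $1.56.
orange + cottage cheese: the both-tight solution has a negative serving — not a feasible corner.
Cheapest feasible corner: $1.56.

$1.56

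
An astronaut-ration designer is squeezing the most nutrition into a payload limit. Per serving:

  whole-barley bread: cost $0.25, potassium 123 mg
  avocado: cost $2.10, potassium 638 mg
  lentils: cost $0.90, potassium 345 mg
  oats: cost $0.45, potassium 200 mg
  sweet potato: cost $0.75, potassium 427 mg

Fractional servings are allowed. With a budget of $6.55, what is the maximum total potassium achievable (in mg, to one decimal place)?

3729.1 mg

Potassium per dollar: sweet potato 569.3, whole-barley bread 492, oats 444.4, lentils 383.3, avocado 303.8.
With no serving limits, spend the whole cost allowance on sweet potato: $6.55 / $0.75 × 427 mg = 3729.1 mg.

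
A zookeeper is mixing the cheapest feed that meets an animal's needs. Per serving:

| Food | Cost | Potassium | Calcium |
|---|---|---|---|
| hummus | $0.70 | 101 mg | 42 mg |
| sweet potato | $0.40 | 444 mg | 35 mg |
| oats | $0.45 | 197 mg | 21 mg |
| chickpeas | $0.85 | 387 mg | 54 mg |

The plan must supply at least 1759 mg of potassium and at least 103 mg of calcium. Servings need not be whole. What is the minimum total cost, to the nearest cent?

$1.58

hummus only: max(1759/101, 103/42) = 17.42 servings → $12.19.
sweet potato only: max(1759/444, 103/35) = 3.962 servings → $1.58.
oats only: max(1759/197, 103/21) = 8.929 servings → $4.02.
chickpeas only: max(1759/387, 103/54) = 4.545 servings → $3.86.
hummus + sweet potato with both targets exact would need a negative amount; discard.
hummus + oats: the both-tight solution has a negative serving — not a feasible corner.
hummus + chickpeas: intersection lies outside the first quadrant.
sweet potato + oats with both targets exact would need a negative amount; discard.
sweet potato + chickpeas: intersection lies outside the first quadrant.
oats + chickpeas with both targets exact would need a negative amount; discard.
The minimum over all feasible corners is $1.58.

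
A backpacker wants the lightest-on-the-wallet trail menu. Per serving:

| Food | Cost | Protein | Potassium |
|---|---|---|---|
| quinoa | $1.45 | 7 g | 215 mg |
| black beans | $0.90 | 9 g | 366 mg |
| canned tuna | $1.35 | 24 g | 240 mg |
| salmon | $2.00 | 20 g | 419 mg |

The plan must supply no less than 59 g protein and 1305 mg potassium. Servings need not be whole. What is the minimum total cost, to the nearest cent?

This is a tiny linear program; its minimum lies at a vertex of the feasible set. List the vertices and price them.
quinoa only: max(59/7, 1305/215) = 8.429 servings → $12.22.
black beans only: max(59/9, 1305/366) = 6.556 servings → $5.90.
canned tuna only: max(59/24, 1305/240) = 5.438 servings → $7.34.
salmon only: max(59/20, 1305/419) = 3.115 servings → $6.23.
quinoa + black beans: intersection lies outside the first quadrant.
quinoa + canned tuna with both tight: 4.931 servings and 1.02 servings → $8.53.
quinoa + salmon with both tight: 1.009 servings and 2.597 servings → $6.66.
black beans + canned tuna with both tight: 2.591 servings and 1.487 servings → $4.34.
black beans + salmon with both tight: 0.3886 servings and 2.775 servings → $5.90.
canned tuna + salmon: the both-tight solution has a negative serving — not a feasible corner.
Cheapest feasible corner: $4.34.

$4.34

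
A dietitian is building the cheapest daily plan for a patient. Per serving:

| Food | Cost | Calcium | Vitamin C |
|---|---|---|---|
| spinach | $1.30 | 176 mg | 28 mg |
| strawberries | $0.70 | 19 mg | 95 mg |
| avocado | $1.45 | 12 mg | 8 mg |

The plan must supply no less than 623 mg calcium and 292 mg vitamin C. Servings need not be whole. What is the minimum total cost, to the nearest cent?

$5.78

Two binding constraints pin down two serving amounts, so the optimal mix uses at most two foods. The candidates are each food alone (scaled to the tighter of calcium/vitamin C) and each pair with both constraints tight.
spinach only: max(623/176, 292/28) = 10.43 servings → $13.56.
strawberries only: max(623/19, 292/95) = 32.79 servings → $22.95.
avocado only: max(623/12, 292/8) = 51.92 servings → $75.28.
spinach + strawberries with both tight: 3.313 servings and 2.097 servings → $5.78.
spinach + avocado with both tight: 1.381 servings and 31.67 servings → $47.71.
strawberries + avocado: the both-tight solution has a negative serving — not a feasible corner.
Cheapest feasible corner: $5.78.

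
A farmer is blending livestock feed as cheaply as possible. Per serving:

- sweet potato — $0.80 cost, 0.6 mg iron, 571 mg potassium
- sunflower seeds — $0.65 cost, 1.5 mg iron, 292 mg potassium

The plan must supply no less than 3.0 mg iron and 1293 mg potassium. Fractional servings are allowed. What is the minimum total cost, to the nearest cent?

$2.14

An LP optimum is at a vertex; with two nutrient constraints at most two foods are used. Check each candidate.
sweet potato only: max(3.0/0.6, 1293/571) = 5 servings → $4.00.
sunflower seeds only: max(3.0/1.5, 1293/292) = 4.428 servings → $2.88.
sweet potato + sunflower seeds with both tight: 1.561 servings and 1.376 servings → $2.14.
Cheapest feasible corner: $2.14.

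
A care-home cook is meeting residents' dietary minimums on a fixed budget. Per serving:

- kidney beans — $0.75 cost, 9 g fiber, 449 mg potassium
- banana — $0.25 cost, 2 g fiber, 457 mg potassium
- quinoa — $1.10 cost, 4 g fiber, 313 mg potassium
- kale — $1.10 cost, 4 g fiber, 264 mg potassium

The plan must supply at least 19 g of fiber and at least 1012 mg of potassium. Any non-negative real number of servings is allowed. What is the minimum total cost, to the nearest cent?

kidney beans only: max(19/9, 1012/449) = 2.254 servings → $1.69.
banana only: max(19/2, 1012/457) = 9.5 servings → $2.38.
quinoa only: max(19/4, 1012/313) = 4.75 servings → $5.22.
kale only: max(19/4, 1012/264) = 4.75 servings → $5.22.
kidney beans + banana with both tight: 2.071 servings and 0.1795 servings → $1.60.
kidney beans + quinoa with both tight: 1.86 servings and 0.5651 servings → $2.02.
kidney beans + kale with both tight: 1.669 servings and 0.9948 servings → $2.35.
banana + quinoa with both targets exact would need a negative amount; discard.
banana + kale: the both-tight solution has a negative serving — not a feasible corner.
quinoa + kale: the both-tight solution has a negative serving — not a feasible corner.
Cheapest feasible corner: $1.60.

$1.60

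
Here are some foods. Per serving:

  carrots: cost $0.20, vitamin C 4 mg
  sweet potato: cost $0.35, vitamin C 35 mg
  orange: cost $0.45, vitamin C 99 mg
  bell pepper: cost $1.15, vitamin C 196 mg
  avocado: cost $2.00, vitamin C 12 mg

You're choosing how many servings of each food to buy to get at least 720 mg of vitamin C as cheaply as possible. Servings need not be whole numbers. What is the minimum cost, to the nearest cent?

Cost per mg of vitamin C: orange $0.0045, bell pepper $0.0059, sweet potato $0.0100, carrots $0.0500, avocado $0.1667.
With no serving limits, use only orange: 720 mg / 99 mg = 7.273 servings × $0.45 = $3.27.

$3.27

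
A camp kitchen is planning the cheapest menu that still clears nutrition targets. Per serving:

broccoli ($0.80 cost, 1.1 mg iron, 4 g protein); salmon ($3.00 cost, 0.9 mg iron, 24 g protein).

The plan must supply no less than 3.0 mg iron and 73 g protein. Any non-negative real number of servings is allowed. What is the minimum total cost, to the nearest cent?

Check every corner: each single food scaled to meet both minima, and each pair solved so both constraints bind.
broccoli only: max(3.0/1.1, 73/4) = 18.25 servings → $14.60.
salmon only: max(3.0/0.9, 73/24) = 3.333 servings → $10.00.
broccoli + salmon with both tight: 0.2763 servings and 2.996 servings → $9.21.
So the least-cost plan costs $9.21.

$9.21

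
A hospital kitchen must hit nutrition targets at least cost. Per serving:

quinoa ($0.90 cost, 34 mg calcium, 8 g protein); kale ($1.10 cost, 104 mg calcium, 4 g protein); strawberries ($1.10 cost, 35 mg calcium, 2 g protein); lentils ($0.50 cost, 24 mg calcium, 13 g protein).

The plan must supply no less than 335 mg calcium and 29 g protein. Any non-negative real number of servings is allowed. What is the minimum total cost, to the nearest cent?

The cheapest plan sits at a corner of the feasible region — with two constraints it uses at most two foods.
quinoa only: max(335/34, 29/8) = 9.853 servings → $8.87.
kale only: max(335/104, 29/4) = 7.25 servings → $7.97.
strawberries only: max(335/35, 29/2) = 14.5 servings → $15.95.
lentils only: max(335/24, 29/13) = 13.96 servings → $6.98.
quinoa + kale with both tight: 2.408 servings and 2.434 servings → $4.84.
quinoa + strawberries with both tight: 1.627 servings and 7.991 servings → $10.25.
quinoa + lentils: the both-tight solution has a negative serving — not a feasible corner.
kale + strawberries: intersection lies outside the first quadrant.
kale + lentils with both tight: 2.913 servings and 1.334 servings → $3.87.
strawberries + lentils with both tight: 8.99 servings and 0.8477 servings → $10.31.
So the least-cost plan costs $3.87.

$3.87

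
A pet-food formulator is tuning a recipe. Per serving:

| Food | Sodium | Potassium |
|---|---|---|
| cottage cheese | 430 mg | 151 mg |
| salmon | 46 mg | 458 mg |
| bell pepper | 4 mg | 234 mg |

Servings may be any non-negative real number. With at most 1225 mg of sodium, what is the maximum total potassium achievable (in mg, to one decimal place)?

71662.5 mg

Potassium per mg sodium: bell pepper 58.5, salmon 9.957, cottage cheese 0.3512.
With no serving limits, spend the whole sodium allowance on bell pepper: 1225 mg / 4 mg × 234 mg = 71662.5 mg.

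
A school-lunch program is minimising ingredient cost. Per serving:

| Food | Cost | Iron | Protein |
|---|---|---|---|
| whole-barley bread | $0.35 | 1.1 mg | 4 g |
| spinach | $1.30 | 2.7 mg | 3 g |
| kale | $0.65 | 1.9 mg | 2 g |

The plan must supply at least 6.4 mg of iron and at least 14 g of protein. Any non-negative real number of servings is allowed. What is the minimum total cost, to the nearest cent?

$2.04

This is a tiny linear program; its minimum lies at a vertex of the feasible set. List the vertices and price them.
whole-barley bread only: max(6.4/1.1, 14/4) = 5.818 servings → $2.04.
spinach only: max(6.4/2.7, 14/3) = 4.667 servings → $6.07.
kale only: max(6.4/1.9, 14/2) = 7 servings → $4.55.
whole-barley bread + spinach with both tight: 2.48 servings and 1.36 servings → $2.64.
whole-barley bread + kale with both tight: 2.556 servings and 1.889 servings → $2.12.
spinach + kale: intersection lies outside the first quadrant.
So the least-cost plan costs $2.04.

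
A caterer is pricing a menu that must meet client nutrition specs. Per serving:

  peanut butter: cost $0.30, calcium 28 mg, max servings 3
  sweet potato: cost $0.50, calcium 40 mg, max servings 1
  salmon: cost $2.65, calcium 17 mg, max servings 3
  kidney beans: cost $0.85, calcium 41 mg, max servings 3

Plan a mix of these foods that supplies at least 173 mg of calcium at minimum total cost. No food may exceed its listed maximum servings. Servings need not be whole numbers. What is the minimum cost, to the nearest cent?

Cost per mg of calcium: peanut butter $0.0107, sweet potato $0.0125, kidney beans $0.0207, salmon $0.1559.
Take 3 servings of peanut butter: +84.0 mg calcium for $0.90 (total $0.90, still need 89.0 mg).
Take 1 serving of sweet potato: +40.0 mg calcium for $0.50 (total $1.40, still need 49.0 mg).
Take 1.195 servings of kidney beans: +49.0 mg calcium for $1.02 (total $2.42, still need 0.0 mg).
Greedy by cheapest-per-mg is optimal for a single linear constraint, so the minimum cost is $2.42.

$2.42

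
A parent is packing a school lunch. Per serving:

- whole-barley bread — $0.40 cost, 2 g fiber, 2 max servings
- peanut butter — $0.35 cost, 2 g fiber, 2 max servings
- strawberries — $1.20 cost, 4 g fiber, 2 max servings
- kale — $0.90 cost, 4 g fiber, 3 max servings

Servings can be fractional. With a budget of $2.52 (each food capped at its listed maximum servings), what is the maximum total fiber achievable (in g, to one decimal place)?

12.5 g

Fiber per dollar: peanut butter 5.714, whole-barley bread 5, kale 4.444, strawberries 3.333.
Take 2 servings of peanut butter: spends $0.70, +4.0 g fiber (running total 4.0 g).
Take 2 servings of whole-barley bread: spends $0.80, +4.0 g fiber (running total 8.0 g).
Take 1.133 servings of kale: spends $1.02, +4.5 g fiber (running total 12.5 g).
Filling greedily by fiber-per-dollar is optimal for one linear limit, giving 12.5 g.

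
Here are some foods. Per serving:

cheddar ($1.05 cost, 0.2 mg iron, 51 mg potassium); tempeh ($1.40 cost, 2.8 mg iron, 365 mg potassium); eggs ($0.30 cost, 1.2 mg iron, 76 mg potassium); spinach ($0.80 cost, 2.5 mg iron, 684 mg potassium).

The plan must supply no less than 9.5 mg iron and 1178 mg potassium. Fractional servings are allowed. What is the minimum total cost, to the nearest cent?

$2.57

For a min-cost LP with two ≥-constraints, a basic feasible solution has at most two positive variables.
cheddar only: max(9.5/0.2, 1178/51) = 47.5 servings → $49.88.
tempeh only: max(9.5/2.8, 1178/365) = 3.393 servings → $4.75.
eggs only: max(9.5/1.2, 1178/76) = 15.5 servings → $4.65.
spinach only: max(9.5/2.5, 1178/684) = 3.8 servings → $3.04.
cheddar + tempeh: the both-tight solution has a negative serving — not a feasible corner.
cheddar + eggs with both tight: 15.03 servings and 5.411 servings → $17.41.
cheddar + spinach: the both-tight solution has a negative serving — not a feasible corner.
tempeh + eggs with both tight: 3.071 servings and 0.7509 servings → $4.52.
tempeh + spinach: the both-tight solution has a negative serving — not a feasible corner.
eggs + spinach with both tight: 5.633 servings and 1.096 servings → $2.57.
Cheapest feasible corner: $2.57.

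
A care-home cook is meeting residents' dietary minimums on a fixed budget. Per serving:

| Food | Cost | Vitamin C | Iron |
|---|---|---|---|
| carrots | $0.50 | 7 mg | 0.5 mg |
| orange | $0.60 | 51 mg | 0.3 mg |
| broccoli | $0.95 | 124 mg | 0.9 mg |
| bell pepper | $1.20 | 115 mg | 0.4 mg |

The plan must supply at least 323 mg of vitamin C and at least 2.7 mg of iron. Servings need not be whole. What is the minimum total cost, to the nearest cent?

Compare the cost at each extreme point of the feasible region.
carrots only: max(323/7, 2.7/0.5) = 46.14 servings → $23.07.
orange only: max(323/51, 2.7/0.3) = 9 servings → $5.40.
broccoli only: max(323/124, 2.7/0.9) = 3 servings → $2.85.
bell pepper only: max(323/115, 2.7/0.4) = 6.75 servings → $8.10.
carrots + orange with both tight: 1.744 servings and 6.094 servings → $4.53.
carrots + broccoli with both tight: 0.7917 servings and 2.56 servings → $2.83.
carrots + bell pepper with both tight: 3.314 servings and 2.607 servings → $4.79.
orange + broccoli with both targets exact would need a negative amount; discard.
orange + bell pepper: intersection lies outside the first quadrant.
broccoli + bell pepper: intersection lies outside the first quadrant.
The minimum over all feasible corners is $2.83.

$2.83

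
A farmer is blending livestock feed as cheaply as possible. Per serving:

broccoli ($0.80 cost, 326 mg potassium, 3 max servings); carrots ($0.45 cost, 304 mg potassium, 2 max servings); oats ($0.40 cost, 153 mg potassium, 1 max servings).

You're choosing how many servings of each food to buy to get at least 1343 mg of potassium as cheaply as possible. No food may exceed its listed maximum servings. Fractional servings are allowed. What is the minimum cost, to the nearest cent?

Cost per mg of potassium: carrots $0.0015, broccoli $0.0025, oats $0.0026.
Take 2 servings of carrots: +608.0 mg potassium for $0.90 (total $0.90, still need 735.0 mg).
Take 2.255 servings of broccoli: +735.0 mg potassium for $1.80 (total $2.70, still need 0.0 mg).
Greedy by cheapest-per-mg is optimal for a single linear constraint, so the minimum cost is $2.70.

$2.70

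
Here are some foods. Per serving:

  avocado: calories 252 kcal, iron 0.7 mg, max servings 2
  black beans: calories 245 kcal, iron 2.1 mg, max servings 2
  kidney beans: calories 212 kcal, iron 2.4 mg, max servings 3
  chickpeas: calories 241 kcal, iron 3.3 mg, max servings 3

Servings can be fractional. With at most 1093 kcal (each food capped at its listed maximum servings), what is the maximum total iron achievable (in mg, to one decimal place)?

14.1 mg

Iron per kcal: chickpeas 0.01369, kidney beans 0.01132, black beans 0.008571, avocado 0.002778.
Take 3 servings of chickpeas: uses 723 kcal, +9.9 mg iron (running total 9.9 mg).
Take 1.745 servings of kidney beans: uses 370 kcal, +4.2 mg iron (running total 14.1 mg).
Filling greedily by iron-per-kcal is optimal for one linear limit, giving 14.1 mg.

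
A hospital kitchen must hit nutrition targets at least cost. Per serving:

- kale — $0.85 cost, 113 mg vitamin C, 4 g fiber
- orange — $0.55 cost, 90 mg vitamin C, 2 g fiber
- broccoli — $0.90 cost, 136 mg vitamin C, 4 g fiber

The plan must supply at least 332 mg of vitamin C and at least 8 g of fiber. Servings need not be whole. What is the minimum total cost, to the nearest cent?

$2.07

Check every corner: each single food scaled to meet both minima, and each pair solved so both constraints bind.
kale only: max(332/113, 8/4) = 2.938 servings → $2.50.
orange only: max(332/90, 8/2) = 4 servings → $2.20.
broccoli only: max(332/136, 8/4) = 2.441 servings → $2.20.
kale + orange with both tight: 0.4179 servings and 3.164 servings → $2.10.
kale + broccoli with both targets exact would need a negative amount; discard.
orange + broccoli with both tight: 2.727 servings and 0.6364 servings → $2.07.
Cheapest feasible corner: $2.07.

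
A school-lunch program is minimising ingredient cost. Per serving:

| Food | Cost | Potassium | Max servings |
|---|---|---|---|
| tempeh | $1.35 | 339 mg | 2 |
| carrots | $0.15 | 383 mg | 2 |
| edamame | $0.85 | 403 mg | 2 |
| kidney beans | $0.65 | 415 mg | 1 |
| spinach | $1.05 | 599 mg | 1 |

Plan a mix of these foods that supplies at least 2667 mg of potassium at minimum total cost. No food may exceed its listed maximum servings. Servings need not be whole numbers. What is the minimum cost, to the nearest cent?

$4.02

Cost per mg of potassium: carrots $0.0004, kidney beans $0.0016, spinach $0.0018, edamame $0.0021, tempeh $0.0040.
Take 2 servings of carrots: +766.0 mg potassium for $0.30 (total $0.30, still need 1901.0 mg).
Take 1 serving of kidney beans: +415.0 mg potassium for $0.65 (total $0.95, still need 1486.0 mg).
Take 1 serving of spinach: +599.0 mg potassium for $1.05 (total $2.00, still need 887.0 mg).
Take 2 servings of edamame: +806.0 mg potassium for $1.70 (total $3.70, still need 81.0 mg).
Take 0.2389 servings of tempeh: +81.0 mg potassium for $0.32 (total $4.02, still need 0.0 mg).
Filling from the cheapest source first is optimal under one linear minimum: $4.02.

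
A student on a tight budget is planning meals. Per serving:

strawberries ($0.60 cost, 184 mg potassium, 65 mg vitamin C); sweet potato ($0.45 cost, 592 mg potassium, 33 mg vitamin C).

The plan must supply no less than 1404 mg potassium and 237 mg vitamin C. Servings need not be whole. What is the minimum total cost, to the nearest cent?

At the optimum either one food covers both requirements or two foods hit both targets exactly; no other combination can be cheaper.
strawberries only: max(1404/184, 237/65) = 7.63 servings → $4.58.
sweet potato only: max(1404/592, 237/33) = 7.182 servings → $3.23.
strawberries + sweet potato with both tight: 2.9 servings and 1.47 servings → $2.40.
So the least-cost plan costs $2.40.

$2.40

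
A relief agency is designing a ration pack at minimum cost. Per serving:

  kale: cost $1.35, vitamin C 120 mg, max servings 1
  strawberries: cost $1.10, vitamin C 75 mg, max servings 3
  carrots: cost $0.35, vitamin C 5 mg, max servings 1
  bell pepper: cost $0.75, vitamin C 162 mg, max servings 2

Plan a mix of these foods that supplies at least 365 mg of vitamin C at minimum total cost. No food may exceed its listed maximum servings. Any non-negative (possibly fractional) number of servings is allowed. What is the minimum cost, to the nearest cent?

Cost per mg of vitamin C: bell pepper $0.0046, kale $0.0112, strawberries $0.0147, carrots $0.0700.
Take 2 servings of bell pepper: +324.0 mg vitamin C for $1.50 (total $1.50, still need 41.0 mg).
Take 0.3417 servings of kale: +41.0 mg vitamin C for $0.46 (total $1.96, still need 0.0 mg).
Filling from the cheapest source first is optimal under one linear minimum: $1.96.

$1.96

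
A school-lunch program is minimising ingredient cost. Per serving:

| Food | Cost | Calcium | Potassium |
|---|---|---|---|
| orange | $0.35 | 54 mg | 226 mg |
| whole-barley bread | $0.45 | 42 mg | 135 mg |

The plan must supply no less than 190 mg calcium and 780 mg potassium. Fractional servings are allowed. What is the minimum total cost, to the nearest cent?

$1.23

At the optimum either one food covers both requirements or two foods hit both targets exactly; no other combination can be cheaper.
orange only: max(190/54, 780/226) = 3.519 servings → $1.23.
whole-barley bread only: max(190/42, 780/135) = 5.778 servings → $2.60.
orange + whole-barley bread with both tight: 3.229 servings and 0.3724 servings → $1.30.
The minimum over all feasible corners is $1.23.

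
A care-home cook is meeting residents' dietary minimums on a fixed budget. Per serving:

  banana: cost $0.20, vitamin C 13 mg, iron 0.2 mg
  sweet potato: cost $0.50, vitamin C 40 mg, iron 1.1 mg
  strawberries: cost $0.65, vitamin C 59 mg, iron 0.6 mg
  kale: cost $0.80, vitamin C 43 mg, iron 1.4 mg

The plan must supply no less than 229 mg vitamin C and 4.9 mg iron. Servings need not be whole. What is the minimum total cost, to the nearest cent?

banana only: max(229/13, 4.9/0.2) = 24.5 servings → $4.90.
sweet potato only: max(229/40, 4.9/1.1) = 5.725 servings → $2.86.
strawberries only: max(229/59, 4.9/0.6) = 8.167 servings → $5.31.
kale only: max(229/43, 4.9/1.4) = 5.326 servings → $4.26.
banana + sweet potato with both tight: 8.873 servings and 2.841 servings → $3.20.
banana + strawberries: intersection lies outside the first quadrant.
banana + kale with both tight: 11.45 servings and 1.865 servings → $3.78.
sweet potato + strawberries with both tight: 3.709 servings and 1.367 servings → $2.74.
sweet potato + kale: the both-tight solution has a negative serving — not a feasible corner.
strawberries + kale with both tight: 1.935 servings and 2.671 servings → $3.39.
Cheapest feasible corner: $2.74.

$2.74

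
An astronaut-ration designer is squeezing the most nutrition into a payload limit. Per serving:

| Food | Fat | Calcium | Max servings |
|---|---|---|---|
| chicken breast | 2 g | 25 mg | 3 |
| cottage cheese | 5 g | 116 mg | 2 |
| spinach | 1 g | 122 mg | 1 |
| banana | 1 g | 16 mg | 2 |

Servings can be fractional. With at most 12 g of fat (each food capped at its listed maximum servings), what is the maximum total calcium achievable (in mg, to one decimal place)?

370.0 mg

Calcium per g fat: spinach 122, cottage cheese 23.2, banana 16, chicken breast 12.5.
Take 1 serving of spinach: uses 1 g fat, +122.0 mg calcium (running total 122.0 mg).
Take 2 servings of cottage cheese: uses 10 g fat, +232.0 mg calcium (running total 354.0 mg).
Take 1 serving of banana: uses 1 g fat, +16.0 mg calcium (running total 370.0 mg).
Greedy by best ratio exhausts the fat allowance optimally: 370.0 mg.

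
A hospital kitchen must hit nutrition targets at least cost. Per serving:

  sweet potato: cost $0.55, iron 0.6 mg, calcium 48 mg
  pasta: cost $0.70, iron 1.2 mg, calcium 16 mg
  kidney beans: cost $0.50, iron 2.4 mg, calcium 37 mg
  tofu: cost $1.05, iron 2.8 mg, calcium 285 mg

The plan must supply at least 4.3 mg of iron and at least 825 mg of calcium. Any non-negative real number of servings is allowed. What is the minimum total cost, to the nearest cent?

$3.04

sweet potato only: max(4.3/0.6, 825/48) = 17.19 servings → $9.45.
pasta only: max(4.3/1.2, 825/16) = 51.56 servings → $36.09.
kidney beans only: max(4.3/2.4, 825/37) = 22.3 servings → $11.15.
tofu only: max(4.3/2.8, 825/285) = 2.895 servings → $3.04.
sweet potato + pasta with both targets exact would need a negative amount; discard.
sweet potato + kidney beans: intersection lies outside the first quadrant.
sweet potato + tofu: the both-tight solution has a negative serving — not a feasible corner.
pasta + kidney beans: intersection lies outside the first quadrant.
pasta + tofu with both targets exact would need a negative amount; discard.
kidney beans + tofu: intersection lies outside the first quadrant.
So the least-cost plan costs $3.04.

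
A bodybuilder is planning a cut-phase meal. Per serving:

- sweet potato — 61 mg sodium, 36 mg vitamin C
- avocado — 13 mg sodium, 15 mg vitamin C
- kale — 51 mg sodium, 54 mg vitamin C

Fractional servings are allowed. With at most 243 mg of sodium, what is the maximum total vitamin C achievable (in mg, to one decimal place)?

280.4 mg

Vitamin C per mg sodium: avocado 1.154, kale 1.059, sweet potato 0.5902.
With no serving limits, spend the whole sodium allowance on avocado: 243 mg / 13 mg × 15 mg = 280.4 mg.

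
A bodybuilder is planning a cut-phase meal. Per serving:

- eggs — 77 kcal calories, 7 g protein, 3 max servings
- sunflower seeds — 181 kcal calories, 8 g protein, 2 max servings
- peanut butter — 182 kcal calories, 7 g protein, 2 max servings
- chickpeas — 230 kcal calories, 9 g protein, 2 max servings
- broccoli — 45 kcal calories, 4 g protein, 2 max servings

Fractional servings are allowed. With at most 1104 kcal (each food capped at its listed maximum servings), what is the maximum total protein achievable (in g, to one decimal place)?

61.5 g

Protein per kcal: eggs 0.09091, broccoli 0.08889, sunflower seeds 0.0442, chickpeas 0.03913, peanut butter 0.03846.
Take 3 servings of eggs: uses 231 kcal, +21.0 g protein (running total 21.0 g).
Take 2 servings of broccoli: uses 90 kcal, +8.0 g protein (running total 29.0 g).
Take 2 servings of sunflower seeds: uses 362 kcal, +16.0 g protein (running total 45.0 g).
Take 1.83 servings of chickpeas: uses 421 kcal, +16.5 g protein (running total 61.5 g).
Greedy by best ratio exhausts the calories allowance optimally: 61.5 g.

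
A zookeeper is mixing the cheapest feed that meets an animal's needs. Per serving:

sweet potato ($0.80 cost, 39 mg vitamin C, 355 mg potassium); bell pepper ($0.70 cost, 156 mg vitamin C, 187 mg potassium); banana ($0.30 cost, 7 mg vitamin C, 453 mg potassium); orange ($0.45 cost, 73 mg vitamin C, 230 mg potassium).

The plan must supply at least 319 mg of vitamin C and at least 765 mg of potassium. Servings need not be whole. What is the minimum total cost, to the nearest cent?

$1.66

The cheapest plan sits at a corner of the feasible region — with two constraints it uses at most two foods.
sweet potato only: max(319/39, 765/355) = 8.179 servings → $6.54.
bell pepper only: max(319/156, 765/187) = 4.091 servings → $2.86.
banana only: max(319/7, 765/453) = 45.57 servings → $13.67.
orange only: max(319/73, 765/230) = 4.37 servings → $1.97.
sweet potato + bell pepper with both tight: 1.241 servings and 1.735 servings → $2.21.
sweet potato + banana: the both-tight solution has a negative serving — not a feasible corner.
sweet potato + orange: intersection lies outside the first quadrant.
bell pepper + banana with both tight: 2.006 servings and 0.8606 servings → $1.66.
bell pepper + orange with both tight: 0.7884 servings and 2.685 servings → $1.76.
banana + orange: the both-tight solution has a negative serving — not a feasible corner.
The minimum over all feasible corners is $1.66.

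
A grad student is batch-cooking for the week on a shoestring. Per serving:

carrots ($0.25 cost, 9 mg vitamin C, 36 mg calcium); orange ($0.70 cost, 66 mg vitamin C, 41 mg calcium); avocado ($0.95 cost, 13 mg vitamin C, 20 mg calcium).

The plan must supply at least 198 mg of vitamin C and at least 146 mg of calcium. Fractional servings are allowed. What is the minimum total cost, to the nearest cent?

With two linear requirements the optimum uses one or two foods; enumerate the corners.
carrots only: max(198/9, 146/36) = 22 servings → $5.50.
orange only: max(198/66, 146/41) = 3.561 servings → $2.49.
avocado only: max(198/13, 146/20) = 15.23 servings → $14.47.
carrots + orange with both tight: 0.7564 servings and 2.897 servings → $2.22.
carrots + avocado: the both-tight solution has a negative serving — not a feasible corner.
orange + avocado with both tight: 2.62 servings and 1.929 servings → $3.67.
So the least-cost plan costs $2.22.

$2.22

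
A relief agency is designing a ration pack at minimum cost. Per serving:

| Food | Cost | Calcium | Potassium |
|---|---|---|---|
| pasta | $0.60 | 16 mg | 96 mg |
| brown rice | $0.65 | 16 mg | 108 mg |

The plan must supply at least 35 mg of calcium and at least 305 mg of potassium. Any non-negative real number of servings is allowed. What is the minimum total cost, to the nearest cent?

For a min-cost LP with two ≥-constraints, a basic feasible solution has at most two positive variables.
pasta only: max(35/16, 305/96) = 3.177 servings → $1.91.
brown rice only: max(35/16, 305/108) = 2.824 servings → $1.84.
pasta + brown rice: intersection lies outside the first quadrant.
The minimum over all feasible corners is $1.84.

$1.84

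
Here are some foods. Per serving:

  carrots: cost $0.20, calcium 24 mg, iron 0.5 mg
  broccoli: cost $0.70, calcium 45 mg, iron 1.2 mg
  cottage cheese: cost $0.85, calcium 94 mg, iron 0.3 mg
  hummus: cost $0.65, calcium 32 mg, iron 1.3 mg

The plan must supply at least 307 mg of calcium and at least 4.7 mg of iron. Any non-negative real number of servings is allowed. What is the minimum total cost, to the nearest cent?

An LP optimum is at a vertex; with two nutrient constraints at most two foods are used. Check each candidate.
carrots only: max(307/24, 4.7/0.5) = 12.79 servings → $2.56.
broccoli only: max(307/45, 4.7/1.2) = 6.822 servings → $4.78.
cottage cheese only: max(307/94, 4.7/0.3) = 15.67 servings → $13.32.
hummus only: max(307/32, 4.7/1.3) = 9.594 servings → $6.24.
carrots + broccoli with both targets exact would need a negative amount; discard.
carrots + cottage cheese with both tight: 8.786 servings and 1.023 servings → $2.63.
carrots + hummus: intersection lies outside the first quadrant.
broccoli + cottage cheese with both tight: 3.522 servings and 1.58 servings → $3.81.
broccoli + hummus with both targets exact would need a negative amount; discard.
cottage cheese + hummus with both tight: 2.209 servings and 3.106 servings → $3.90.
The minimum over all feasible corners is $2.56.

$2.56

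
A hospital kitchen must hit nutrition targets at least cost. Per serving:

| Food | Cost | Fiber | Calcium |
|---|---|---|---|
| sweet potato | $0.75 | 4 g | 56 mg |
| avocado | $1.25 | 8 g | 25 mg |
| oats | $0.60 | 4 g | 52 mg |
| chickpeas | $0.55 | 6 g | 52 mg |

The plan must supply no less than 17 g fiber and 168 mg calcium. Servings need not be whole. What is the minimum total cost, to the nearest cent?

At the optimum either one food covers both requirements or two foods hit both targets exactly; no other combination can be cheaper.
sweet potato only: max(17/4, 168/56) = 4.25 servings → $3.19.
avocado only: max(17/8, 168/25) = 6.72 servings → $8.40.
oats only: max(17/4, 168/52) = 4.25 servings → $2.55.
chickpeas only: max(17/6, 168/52) = 3.231 servings → $1.78.
sweet potato + avocado with both tight: 2.641 servings and 0.8046 servings → $2.99.
sweet potato + oats with both targets exact would need a negative amount; discard.
sweet potato + chickpeas with both tight: 0.9688 servings and 2.188 servings → $1.93.
avocado + oats with both tight: 0.6709 servings and 2.908 servings → $2.58.
avocado + chickpeas with both targets exact would need a negative amount; discard.
oats + chickpeas with both tight: 1.192 servings and 2.038 servings → $1.84.
The minimum over all feasible corners is $1.78.

$1.78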